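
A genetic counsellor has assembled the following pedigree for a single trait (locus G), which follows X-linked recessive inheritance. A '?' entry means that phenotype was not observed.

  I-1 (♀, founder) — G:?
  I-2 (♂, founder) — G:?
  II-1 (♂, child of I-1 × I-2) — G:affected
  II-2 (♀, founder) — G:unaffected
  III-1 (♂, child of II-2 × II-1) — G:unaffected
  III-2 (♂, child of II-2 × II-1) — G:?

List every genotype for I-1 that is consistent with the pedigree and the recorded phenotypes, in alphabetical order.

G/I-1 ? ·: X^GX^g|X^gX^g
G/I-2 ? ·: X^GY|X^gY
G/II-1 aff I-1×I-2: X^gY
G/II-2 un ·: X^GX^G|X^GX^g
G/III-1 un II-2×II-1: X^GY
G/III-2 ? II-2×II-1: X^GY|X^gY
⇒ G over [I-1,I-2,II-1,II-2,III-1,III-2]: 12 consistent

I-1 ∈ {X^GX^g, X^gX^g}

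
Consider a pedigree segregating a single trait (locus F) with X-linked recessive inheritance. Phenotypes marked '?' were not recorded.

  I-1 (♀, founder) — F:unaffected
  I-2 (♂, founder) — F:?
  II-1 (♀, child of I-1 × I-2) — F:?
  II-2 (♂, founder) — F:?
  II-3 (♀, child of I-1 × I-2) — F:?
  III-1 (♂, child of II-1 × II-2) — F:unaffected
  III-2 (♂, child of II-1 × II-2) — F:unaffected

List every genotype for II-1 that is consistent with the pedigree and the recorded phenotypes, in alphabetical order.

II-1 ∈ {X^FX^F, X^FX^f}

F/I-1 un ·: X^FX^F|X^FX^f
F/I-2 ? ·: X^FY|X^fY
F/II-1 ? I-1×I-2: X^FX^F|X^FX^f
F/II-2 ? ·: X^FY|X^fY
F/II-3 ? I-1×I-2: X^FX^F|X^FX^f|X^fX^f
F/III-1 un II-1×II-2: X^FY
F/III-2 un II-1×II-2: X^FY
⇒ F over [I-1,I-2,II-1,II-2,II-3,III-1,III-2]: 16 consistent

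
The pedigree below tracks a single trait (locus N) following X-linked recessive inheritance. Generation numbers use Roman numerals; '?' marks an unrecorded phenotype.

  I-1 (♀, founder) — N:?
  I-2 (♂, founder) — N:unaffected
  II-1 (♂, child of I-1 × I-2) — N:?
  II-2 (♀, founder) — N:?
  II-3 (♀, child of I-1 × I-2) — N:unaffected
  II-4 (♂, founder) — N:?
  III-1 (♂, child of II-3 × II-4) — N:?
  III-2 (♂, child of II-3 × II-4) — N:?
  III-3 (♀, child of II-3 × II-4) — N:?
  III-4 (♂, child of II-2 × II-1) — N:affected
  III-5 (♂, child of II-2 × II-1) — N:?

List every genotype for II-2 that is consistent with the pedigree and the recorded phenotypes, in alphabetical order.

II-2 ∈ {X^NX^n, X^nX^n}

N/I-1 ? ·: X^NX^N|X^NX^n|X^nX^n
N/I-2 un ·: X^NY
N/II-1 ? I-1×I-2: X^NY|X^nY
N/II-2 ? ·: X^NX^n|X^nX^n
N/II-3 un I-1×I-2: X^NX^N|X^NX^n
N/II-4 ? ·: X^NY|X^nY
N/III-1 ? II-3×II-4: X^NY|X^nY
N/III-2 ? II-3×II-4: X^NY|X^nY
N/III-3 ? II-3×II-4: X^NX^N|X^NX^n|X^nX^n
N/III-4 aff II-2×II-1: X^nY
N/III-5 ? II-2×II-1: X^NY|X^nY
⇒ N over [I-1,I-2,II-1,II-2,II-3,II-4,III-1,III-2,III-3,III-4,III-5]: 162 consistent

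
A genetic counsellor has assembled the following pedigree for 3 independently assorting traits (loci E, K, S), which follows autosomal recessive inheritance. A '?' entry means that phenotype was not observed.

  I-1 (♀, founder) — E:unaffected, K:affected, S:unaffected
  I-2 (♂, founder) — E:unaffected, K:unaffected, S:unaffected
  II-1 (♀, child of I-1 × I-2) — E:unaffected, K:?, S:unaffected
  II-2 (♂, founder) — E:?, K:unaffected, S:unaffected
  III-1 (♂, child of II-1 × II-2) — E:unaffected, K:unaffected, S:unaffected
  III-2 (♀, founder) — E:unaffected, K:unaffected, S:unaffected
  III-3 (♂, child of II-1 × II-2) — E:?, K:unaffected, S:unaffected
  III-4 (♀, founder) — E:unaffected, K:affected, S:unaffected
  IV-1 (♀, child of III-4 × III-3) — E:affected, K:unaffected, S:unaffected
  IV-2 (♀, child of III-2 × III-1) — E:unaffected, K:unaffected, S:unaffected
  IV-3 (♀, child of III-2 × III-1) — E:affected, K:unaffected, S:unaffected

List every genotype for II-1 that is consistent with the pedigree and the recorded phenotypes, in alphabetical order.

II-1 ∈ {EE Kk SS, EE Kk Ss, EE kk SS, EE kk Ss, Ee Kk SS, Ee Kk Ss, Ee kk SS, Ee kk Ss}

E/I-1 un ·: EE|Ee
E/I-2 un ·: EE|Ee
E/II-1 un I-1×I-2: EE|Ee
E/II-2 ? ·: EE|Ee|ee
E/III-1 un II-1×II-2: Ee
E/III-2 un ·: Ee
E/III-3 ? II-1×II-2: Ee|ee
E/III-4 un ·: Ee
E/IV-1 aff III-4×III-3: ee
E/IV-2 un III-2×III-1: EE|Ee
E/IV-3 aff III-2×III-1: ee
⇒ E over [I-1,I-2,II-1,II-2,III-1,III-2,III-3,III-4,IV-1,IV-2,IV-3]: 46 consistent
K/I-1 aff ·: kk
K/I-2 un ·: KK|Kk
K/II-1 ? I-1×I-2: Kk|kk
K/II-2 un ·: KK|Kk
K/III-1 un II-1×II-2: KK|Kk
K/III-2 un ·: KK|Kk
K/III-3 un II-1×II-2: KK|Kk
K/III-4 aff ·: kk
K/IV-1 un III-4×III-3: Kk
K/IV-2 un III-2×III-1: KK|Kk
K/IV-3 un III-2×III-1: KK|Kk
⇒ K over [I-1,I-2,II-1,II-2,III-1,III-2,III-3,III-4,IV-1,IV-2,IV-3]: 120 consistent
S/I-1 un ·: SS|Ss
S/I-2 un ·: SS|Ss
S/II-1 un I-1×I-2: SS|Ss
S/II-2 un ·: SS|Ss
S/III-1 un II-1×II-2: SS|Ss
S/III-2 un ·: SS|Ss
S/III-3 un II-1×II-2: SS|Ss
S/III-4 un ·: SS|Ss
S/IV-1 un III-4×III-3: SS|Ss
S/IV-2 un III-2×III-1: SS|Ss
S/IV-3 un III-2×III-1: SS|Ss
⇒ S over [I-1,I-2,II-1,II-2,III-1,III-2,III-3,III-4,IV-1,IV-2,IV-3]: 970 consistent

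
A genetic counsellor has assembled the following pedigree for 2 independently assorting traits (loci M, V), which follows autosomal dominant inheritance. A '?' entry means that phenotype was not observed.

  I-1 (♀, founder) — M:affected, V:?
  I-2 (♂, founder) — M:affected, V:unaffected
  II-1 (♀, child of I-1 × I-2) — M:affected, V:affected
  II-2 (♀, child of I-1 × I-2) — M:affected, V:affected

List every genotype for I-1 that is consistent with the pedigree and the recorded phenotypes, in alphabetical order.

I-1 ∈ {MM VV, MM Vv, Mm VV, Mm Vv}

M/I-1 aff ·: Mm|MM
M/I-2 aff ·: Mm|MM
M/II-1 aff I-1×I-2: Mm|MM
M/II-2 aff I-1×I-2: Mm|MM
⇒ M over [I-1,I-2,II-1,II-2]: 13 consistent
V/I-1 ? ·: Vv|VV
V/I-2 un ·: vv
V/II-1 aff I-1×I-2: Vv
V/II-2 aff I-1×I-2: Vv
⇒ V over [I-1,I-2,II-1,II-2]: 2 consistent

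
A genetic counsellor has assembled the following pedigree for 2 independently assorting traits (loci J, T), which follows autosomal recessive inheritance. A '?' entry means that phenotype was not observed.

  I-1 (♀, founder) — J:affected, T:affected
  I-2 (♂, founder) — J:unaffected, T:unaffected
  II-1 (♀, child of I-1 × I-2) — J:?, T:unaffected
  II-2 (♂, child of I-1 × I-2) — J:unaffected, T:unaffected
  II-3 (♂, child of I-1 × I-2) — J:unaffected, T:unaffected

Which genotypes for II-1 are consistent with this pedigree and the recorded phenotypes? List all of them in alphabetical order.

J/I-1 aff ·: jj
J/I-2 un ·: JJ|Jj
J/II-1 ? I-1×I-2: Jj|jj
J/II-2 un I-1×I-2: Jj
J/II-3 un I-1×I-2: Jj
⇒ J over [I-1,I-2,II-1,II-2,II-3]: 3 consistent
T/I-1 aff ·: tt
T/I-2 un ·: TT|Tt
T/II-1 un I-1×I-2: Tt
T/II-2 un I-1×I-2: Tt
T/II-3 un I-1×I-2: Tt
⇒ T over [I-1,I-2,II-1,II-2,II-3]: 2 consistent

II-1 ∈ {Jj Tt, jj Tt}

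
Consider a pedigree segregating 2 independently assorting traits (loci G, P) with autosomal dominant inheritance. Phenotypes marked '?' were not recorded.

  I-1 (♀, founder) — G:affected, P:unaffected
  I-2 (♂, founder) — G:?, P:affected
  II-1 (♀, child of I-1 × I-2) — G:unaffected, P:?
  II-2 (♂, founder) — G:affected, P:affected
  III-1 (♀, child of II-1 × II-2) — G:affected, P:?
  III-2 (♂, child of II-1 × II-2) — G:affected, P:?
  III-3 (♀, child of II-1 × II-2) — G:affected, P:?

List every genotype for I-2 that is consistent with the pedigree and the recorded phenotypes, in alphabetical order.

I-2 ∈ {Gg PP, Gg Pp, gg PP, gg Pp}

G/I-1 aff ·: Gg
G/I-2 ? ·: gg|Gg
G/II-1 un I-1×I-2: gg
G/II-2 aff ·: Gg|GG
G/III-1 aff II-1×II-2: Gg
G/III-2 aff II-1×II-2: Gg
G/III-3 aff II-1×II-2: Gg
⇒ G over [I-1,I-2,II-1,II-2,III-1,III-2,III-3]: 4 consistent
P/I-1 un ·: pp
P/I-2 aff ·: Pp|PP
P/II-1 ? I-1×I-2: pp|Pp
P/II-2 aff ·: Pp|PP
P/III-1 ? II-1×II-2: pp|Pp|PP
P/III-2 ? II-1×II-2: pp|Pp|PP
P/III-3 ? II-1×II-2: pp|Pp|PP
⇒ P over [I-1,I-2,II-1,II-2,III-1,III-2,III-3]: 79 consistent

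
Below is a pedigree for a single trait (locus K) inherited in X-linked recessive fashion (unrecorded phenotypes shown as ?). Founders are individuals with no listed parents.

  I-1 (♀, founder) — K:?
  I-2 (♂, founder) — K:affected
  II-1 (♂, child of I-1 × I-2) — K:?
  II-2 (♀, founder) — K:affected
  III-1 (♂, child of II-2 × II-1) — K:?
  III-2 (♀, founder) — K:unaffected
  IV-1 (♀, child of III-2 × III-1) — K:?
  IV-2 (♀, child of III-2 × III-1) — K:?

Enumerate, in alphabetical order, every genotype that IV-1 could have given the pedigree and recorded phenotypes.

IV-1 ∈ {X^KX^k, X^kX^k}

K/I-1 ? ·: X^KX^K|X^KX^k|X^kX^k
K/I-2 aff ·: X^kY
K/II-1 ? I-1×I-2: X^KY|X^kY
K/II-2 aff ·: X^kX^k
K/III-1 ? II-2×II-1: X^kY
K/III-2 un ·: X^KX^K|X^KX^k
K/IV-1 ? III-2×III-1: X^KX^k|X^kX^k
K/IV-2 ? III-2×III-1: X^KX^k|X^kX^k
⇒ K over [I-1,I-2,II-1,II-2,III-1,III-2,IV-1,IV-2]: 20 consistent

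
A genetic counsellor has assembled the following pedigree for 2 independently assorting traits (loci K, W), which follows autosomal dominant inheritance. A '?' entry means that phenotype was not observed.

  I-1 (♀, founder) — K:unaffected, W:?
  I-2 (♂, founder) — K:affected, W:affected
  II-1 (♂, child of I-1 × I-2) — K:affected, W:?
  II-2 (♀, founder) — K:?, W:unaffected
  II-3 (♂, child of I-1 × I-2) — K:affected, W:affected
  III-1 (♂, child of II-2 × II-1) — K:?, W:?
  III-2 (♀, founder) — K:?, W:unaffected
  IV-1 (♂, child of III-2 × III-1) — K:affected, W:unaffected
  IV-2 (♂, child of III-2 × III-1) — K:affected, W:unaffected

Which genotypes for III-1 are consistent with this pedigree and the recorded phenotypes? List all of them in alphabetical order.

III-1 ∈ {KK Ww, KK ww, Kk Ww, Kk ww, kk Ww, kk ww}

K/I-1 un ·: kk
K/I-2 aff ·: Kk|KK
K/II-1 aff I-1×I-2: Kk
K/II-2 ? ·: kk|Kk|KK
K/II-3 aff I-1×I-2: Kk
K/III-1 ? II-2×II-1: kk|Kk|KK
K/III-2 ? ·: kk|Kk|KK
K/IV-1 aff III-2×III-1: Kk|KK
K/IV-2 aff III-2×III-1: Kk|KK
⇒ K over [I-1,I-2,II-1,II-2,II-3,III-1,III-2,IV-1,IV-2]: 86 consistent
W/I-1 ? ·: ww|Ww|WW
W/I-2 aff ·: Ww|WW
W/II-1 ? I-1×I-2: ww|Ww|WW
W/II-2 un ·: ww
W/II-3 aff I-1×I-2: Ww|WW
W/III-1 ? II-2×II-1: ww|Ww
W/III-2 un ·: ww
W/IV-1 un III-2×III-1: ww
W/IV-2 un III-2×III-1: ww
⇒ W over [I-1,I-2,II-1,II-2,II-3,III-1,III-2,IV-1,IV-2]: 26 consistent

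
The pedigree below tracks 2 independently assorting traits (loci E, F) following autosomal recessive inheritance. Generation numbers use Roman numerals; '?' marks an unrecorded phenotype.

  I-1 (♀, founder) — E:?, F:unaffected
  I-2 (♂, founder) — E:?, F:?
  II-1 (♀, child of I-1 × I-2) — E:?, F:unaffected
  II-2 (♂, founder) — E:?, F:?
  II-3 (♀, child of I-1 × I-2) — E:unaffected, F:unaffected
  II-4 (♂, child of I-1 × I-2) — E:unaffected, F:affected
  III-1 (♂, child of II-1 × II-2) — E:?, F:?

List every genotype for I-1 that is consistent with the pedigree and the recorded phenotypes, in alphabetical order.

E/I-1 ? ·: EE|Ee|ee
E/I-2 ? ·: EE|Ee|ee
E/II-1 ? I-1×I-2: EE|Ee|ee
E/II-2 ? ·: EE|Ee|ee
E/II-3 un I-1×I-2: EE|Ee
E/II-4 un I-1×I-2: EE|Ee
E/III-1 ? II-1×II-2: EE|Ee|ee
⇒ E over [I-1,I-2,II-1,II-2,II-3,II-4,III-1]: 188 consistent
F/I-1 un ·: Ff
F/I-2 ? ·: Ff|ff
F/II-1 un I-1×I-2: FF|Ff
F/II-2 ? ·: FF|Ff|ff
F/II-3 un I-1×I-2: FF|Ff
F/II-4 aff I-1×I-2: ff
F/III-1 ? II-1×II-2: FF|Ff|ff
⇒ F over [I-1,I-2,II-1,II-2,II-3,II-4,III-1]: 29 consistent

I-1 ∈ {EE Ff, Ee Ff, ee Ff}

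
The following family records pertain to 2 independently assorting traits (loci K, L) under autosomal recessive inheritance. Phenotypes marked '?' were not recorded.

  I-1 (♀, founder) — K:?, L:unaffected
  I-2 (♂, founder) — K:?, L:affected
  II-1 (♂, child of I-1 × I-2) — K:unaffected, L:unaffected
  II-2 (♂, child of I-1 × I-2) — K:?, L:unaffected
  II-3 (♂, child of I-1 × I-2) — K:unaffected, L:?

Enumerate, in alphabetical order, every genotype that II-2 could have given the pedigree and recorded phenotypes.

II-2 ∈ {KK Ll, Kk Ll, kk Ll}

K/I-1 ? ·: KK|Kk|kk
K/I-2 ? ·: KK|Kk|kk
K/II-1 un I-1×I-2: KK|Kk
K/II-2 ? I-1×I-2: KK|Kk|kk
K/II-3 un I-1×I-2: KK|Kk
⇒ K over [I-1,I-2,II-1,II-2,II-3]: 35 consistent
L/I-1 un ·: LL|Ll
L/I-2 aff ·: ll
L/II-1 un I-1×I-2: Ll
L/II-2 un I-1×I-2: Ll
L/II-3 ? I-1×I-2: Ll|ll
⇒ L over [I-1,I-2,II-1,II-2,II-3]: 3 consistent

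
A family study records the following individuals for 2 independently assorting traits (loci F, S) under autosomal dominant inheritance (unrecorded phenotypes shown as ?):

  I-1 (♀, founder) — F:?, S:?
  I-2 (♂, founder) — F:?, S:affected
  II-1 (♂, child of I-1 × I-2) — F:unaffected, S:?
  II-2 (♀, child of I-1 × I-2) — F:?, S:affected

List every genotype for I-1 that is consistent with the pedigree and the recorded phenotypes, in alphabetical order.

I-1 ∈ {Ff SS, Ff Ss, Ff ss, ff SS, ff Ss, ff ss}

F/I-1 ? ·: ff|Ff
F/I-2 ? ·: ff|Ff
F/II-1 un I-1×I-2: ff
F/II-2 ? I-1×I-2: ff|Ff|FF
⇒ F over [I-1,I-2,II-1,II-2]: 8 consistent
S/I-1 ? ·: ss|Ss|SS
S/I-2 aff ·: Ss|SS
S/II-1 ? I-1×I-2: ss|Ss|SS
S/II-2 aff I-1×I-2: Ss|SS
⇒ S over [I-1,I-2,II-1,II-2]: 18 consistent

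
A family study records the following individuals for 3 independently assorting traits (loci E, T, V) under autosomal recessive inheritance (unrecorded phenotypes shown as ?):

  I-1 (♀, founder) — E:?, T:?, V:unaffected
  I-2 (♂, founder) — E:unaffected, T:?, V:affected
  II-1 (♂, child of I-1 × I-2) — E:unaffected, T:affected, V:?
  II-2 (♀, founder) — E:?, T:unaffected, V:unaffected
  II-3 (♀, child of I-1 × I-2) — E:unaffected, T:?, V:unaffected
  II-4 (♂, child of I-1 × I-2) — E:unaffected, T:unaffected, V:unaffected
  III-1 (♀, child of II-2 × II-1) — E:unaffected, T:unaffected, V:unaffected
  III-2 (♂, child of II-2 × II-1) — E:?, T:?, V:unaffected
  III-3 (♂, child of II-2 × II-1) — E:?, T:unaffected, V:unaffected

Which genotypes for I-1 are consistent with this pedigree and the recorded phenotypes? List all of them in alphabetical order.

E/I-1 ? ·: EE|Ee|ee
E/I-2 un ·: EE|Ee
E/II-1 un I-1×I-2: EE|Ee
E/II-2 ? ·: EE|Ee|ee
E/II-3 un I-1×I-2: EE|Ee
E/II-4 un I-1×I-2: EE|Ee
E/III-1 un II-2×II-1: EE|Ee
E/III-2 ? II-2×II-1: EE|Ee|ee
E/III-3 ? II-2×II-1: EE|Ee|ee
⇒ E over [I-1,I-2,II-1,II-2,II-3,II-4,III-1,III-2,III-3]: 550 consistent
T/I-1 ? ·: Tt|tt
T/I-2 ? ·: Tt|tt
T/II-1 aff I-1×I-2: tt
T/II-2 un ·: TT|Tt
T/II-3 ? I-1×I-2: TT|Tt|tt
T/II-4 un I-1×I-2: TT|Tt
T/III-1 un II-2×II-1: Tt
T/III-2 ? II-2×II-1: Tt|tt
T/III-3 un II-2×II-1: Tt
⇒ T over [I-1,I-2,II-1,II-2,II-3,II-4,III-1,III-2,III-3]: 30 consistent
V/I-1 un ·: VV|Vv
V/I-2 aff ·: vv
V/II-1 ? I-1×I-2: Vv|vv
V/II-2 un ·: VV|Vv
V/II-3 un I-1×I-2: Vv
V/II-4 un I-1×I-2: Vv
V/III-1 un II-2×II-1: VV|Vv
V/III-2 un II-2×II-1: VV|Vv
V/III-3 un II-2×II-1: VV|Vv
⇒ V over [I-1,I-2,II-1,II-2,II-3,II-4,III-1,III-2,III-3]: 34 consistent

I-1 ∈ {EE Tt VV, EE Tt Vv, EE tt VV, EE tt Vv, Ee Tt VV, Ee Tt Vv, Ee tt VV, Ee tt Vv, ee Tt VV, ee Tt Vv, ee tt VV, ee tt Vv}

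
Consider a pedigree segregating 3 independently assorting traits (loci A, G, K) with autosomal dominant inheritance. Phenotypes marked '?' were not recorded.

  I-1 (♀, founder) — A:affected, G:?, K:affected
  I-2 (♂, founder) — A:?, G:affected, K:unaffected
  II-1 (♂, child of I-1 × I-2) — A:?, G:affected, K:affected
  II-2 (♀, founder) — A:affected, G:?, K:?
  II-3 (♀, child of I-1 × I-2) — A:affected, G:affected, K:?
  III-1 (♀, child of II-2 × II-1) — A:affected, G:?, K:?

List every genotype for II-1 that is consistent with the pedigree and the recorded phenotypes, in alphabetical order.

A/I-1 aff ·: Aa|AA
A/I-2 ? ·: aa|Aa|AA
A/II-1 ? I-1×I-2: aa|Aa|AA
A/II-2 aff ·: Aa|AA
A/II-3 aff I-1×I-2: Aa|AA
A/III-1 aff II-2×II-1: Aa|AA
⇒ A over [I-1,I-2,II-1,II-2,II-3,III-1]: 59 consistent
G/I-1 ? ·: gg|Gg|GG
G/I-2 aff ·: Gg|GG
G/II-1 aff I-1×I-2: Gg|GG
G/II-2 ? ·: gg|Gg|GG
G/II-3 aff I-1×I-2: Gg|GG
G/III-1 ? II-2×II-1: gg|Gg|GG
⇒ G over [I-1,I-2,II-1,II-2,II-3,III-1]: 84 consistent
K/I-1 aff ·: Kk|KK
K/I-2 un ·: kk
K/II-1 aff I-1×I-2: Kk
K/II-2 ? ·: kk|Kk|KK
K/II-3 ? I-1×I-2: kk|Kk
K/III-1 ? II-2×II-1: kk|Kk|KK
⇒ K over [I-1,I-2,II-1,II-2,II-3,III-1]: 21 consistent

II-1 ∈ {AA GG Kk, AA Gg Kk, Aa GG Kk, Aa Gg Kk, aa GG Kk, aa Gg Kk}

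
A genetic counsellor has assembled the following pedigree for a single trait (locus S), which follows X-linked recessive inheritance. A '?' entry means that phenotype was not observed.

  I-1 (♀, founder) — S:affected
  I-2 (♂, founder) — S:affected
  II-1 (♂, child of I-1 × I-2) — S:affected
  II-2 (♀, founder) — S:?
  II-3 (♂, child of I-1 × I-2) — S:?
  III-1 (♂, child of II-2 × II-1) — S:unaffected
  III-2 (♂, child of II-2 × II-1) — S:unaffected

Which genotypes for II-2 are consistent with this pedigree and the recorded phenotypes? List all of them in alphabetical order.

II-2 ∈ {X^SX^S, X^SX^s}

S/I-1 aff ·: X^sX^s
S/I-2 aff ·: X^sY
S/II-1 aff I-1×I-2: X^sY
S/II-2 ? ·: X^SX^S|X^SX^s
S/II-3 ? I-1×I-2: X^sY
S/III-1 un II-2×II-1: X^SY
S/III-2 un II-2×II-1: X^SY
⇒ S over [I-1,I-2,II-1,II-2,II-3,III-1,III-2]: 2 consistent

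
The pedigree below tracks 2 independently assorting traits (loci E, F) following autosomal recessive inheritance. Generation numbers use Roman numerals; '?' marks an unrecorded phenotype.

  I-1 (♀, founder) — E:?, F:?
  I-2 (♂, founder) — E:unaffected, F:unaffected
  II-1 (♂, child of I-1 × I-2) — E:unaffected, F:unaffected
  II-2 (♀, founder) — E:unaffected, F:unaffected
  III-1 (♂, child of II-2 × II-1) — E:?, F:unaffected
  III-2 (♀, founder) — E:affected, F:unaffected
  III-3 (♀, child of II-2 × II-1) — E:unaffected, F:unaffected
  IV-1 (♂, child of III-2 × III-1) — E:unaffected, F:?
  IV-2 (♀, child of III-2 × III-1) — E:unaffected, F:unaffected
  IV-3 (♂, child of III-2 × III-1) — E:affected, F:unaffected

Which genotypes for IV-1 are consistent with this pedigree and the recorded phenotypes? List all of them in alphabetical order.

E/I-1 ? ·: EE|Ee|ee
E/I-2 un ·: EE|Ee
E/II-1 un I-1×I-2: EE|Ee
E/II-2 un ·: EE|Ee
E/III-1 ? II-2×II-1: Ee
E/III-2 aff ·: ee
E/III-3 un II-2×II-1: EE|Ee
E/IV-1 un III-2×III-1: Ee
E/IV-2 un III-2×III-1: Ee
E/IV-3 aff III-2×III-1: ee
⇒ E over [I-1,I-2,II-1,II-2,III-1,III-2,III-3,IV-1,IV-2,IV-3]: 28 consistent
F/I-1 ? ·: FF|Ff|ff
F/I-2 un ·: FF|Ff
F/II-1 un I-1×I-2: FF|Ff
F/II-2 un ·: FF|Ff
F/III-1 un II-2×II-1: FF|Ff
F/III-2 un ·: FF|Ff
F/III-3 un II-2×II-1: FF|Ff
F/IV-1 ? III-2×III-1: FF|Ff|ff
F/IV-2 un III-2×III-1: FF|Ff
F/IV-3 un III-2×III-1: FF|Ff
⇒ F over [I-1,I-2,II-1,II-2,III-1,III-2,III-3,IV-1,IV-2,IV-3]: 848 consistent

IV-1 ∈ {Ee FF, Ee Ff, Ee ff}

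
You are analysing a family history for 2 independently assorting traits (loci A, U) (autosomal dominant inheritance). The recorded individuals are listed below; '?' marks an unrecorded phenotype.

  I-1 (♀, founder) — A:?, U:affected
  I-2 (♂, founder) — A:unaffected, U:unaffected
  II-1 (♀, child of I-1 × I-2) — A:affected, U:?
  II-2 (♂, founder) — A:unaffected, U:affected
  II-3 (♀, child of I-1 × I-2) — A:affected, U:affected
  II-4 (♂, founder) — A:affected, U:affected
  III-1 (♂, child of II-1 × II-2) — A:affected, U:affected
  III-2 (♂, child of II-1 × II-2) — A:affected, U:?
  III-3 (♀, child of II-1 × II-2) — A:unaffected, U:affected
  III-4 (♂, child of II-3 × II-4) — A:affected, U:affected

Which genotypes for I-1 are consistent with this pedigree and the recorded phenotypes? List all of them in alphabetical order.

I-1 ∈ {AA UU, AA Uu, Aa UU, Aa Uu}

A/I-1 ? ·: Aa|AA
A/I-2 un ·: aa
A/II-1 aff I-1×I-2: Aa
A/II-2 un ·: aa
A/II-3 aff I-1×I-2: Aa
A/II-4 aff ·: Aa|AA
A/III-1 aff II-1×II-2: Aa
A/III-2 aff II-1×II-2: Aa
A/III-3 un II-1×II-2: aa
A/III-4 aff II-3×II-4: Aa|AA
⇒ A over [I-1,I-2,II-1,II-2,II-3,II-4,III-1,III-2,III-3,III-4]: 8 consistent
U/I-1 aff ·: Uu|UU
U/I-2 un ·: uu
U/II-1 ? I-1×I-2: uu|Uu
U/II-2 aff ·: Uu|UU
U/II-3 aff I-1×I-2: Uu
U/II-4 aff ·: Uu|UU
U/III-1 aff II-1×II-2: Uu|UU
U/III-2 ? II-1×II-2: uu|Uu|UU
U/III-3 aff II-1×II-2: Uu|UU
U/III-4 aff II-3×II-4: Uu|UU
⇒ U over [I-1,I-2,II-1,II-2,II-3,II-4,III-1,III-2,III-3,III-4]: 172 consistent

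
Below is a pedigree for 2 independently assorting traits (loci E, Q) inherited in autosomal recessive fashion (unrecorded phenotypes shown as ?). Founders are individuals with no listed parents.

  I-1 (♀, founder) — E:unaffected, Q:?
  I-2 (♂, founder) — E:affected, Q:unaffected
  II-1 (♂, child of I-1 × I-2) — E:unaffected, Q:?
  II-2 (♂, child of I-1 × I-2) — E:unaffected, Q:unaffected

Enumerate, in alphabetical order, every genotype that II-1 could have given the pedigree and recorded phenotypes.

II-1 ∈ {Ee QQ, Ee Qq, Ee qq}

E/I-1 un ·: EE|Ee
E/I-2 aff ·: ee
E/II-1 un I-1×I-2: Ee
E/II-2 un I-1×I-2: Ee
⇒ E over [I-1,I-2,II-1,II-2]: 2 consistent
Q/I-1 ? ·: QQ|Qq|qq
Q/I-2 un ·: QQ|Qq
Q/II-1 ? I-1×I-2: QQ|Qq|qq
Q/II-2 un I-1×I-2: QQ|Qq
⇒ Q over [I-1,I-2,II-1,II-2]: 18 consistent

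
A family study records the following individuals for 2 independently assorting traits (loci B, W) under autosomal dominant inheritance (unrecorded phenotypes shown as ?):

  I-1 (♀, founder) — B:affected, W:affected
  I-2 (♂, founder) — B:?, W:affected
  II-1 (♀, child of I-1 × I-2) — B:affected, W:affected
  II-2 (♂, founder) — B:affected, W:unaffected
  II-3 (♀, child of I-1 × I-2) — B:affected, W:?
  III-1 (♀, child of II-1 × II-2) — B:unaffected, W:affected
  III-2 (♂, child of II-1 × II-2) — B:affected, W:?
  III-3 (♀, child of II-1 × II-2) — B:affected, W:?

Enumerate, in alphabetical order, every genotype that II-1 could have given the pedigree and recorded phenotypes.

B/I-1 aff ·: Bb|BB
B/I-2 ? ·: bb|Bb|BB
B/II-1 aff I-1×I-2: Bb
B/II-2 aff ·: Bb
B/II-3 aff I-1×I-2: Bb|BB
B/III-1 un II-1×II-2: bb
B/III-2 aff II-1×II-2: Bb|BB
B/III-3 aff II-1×II-2: Bb|BB
⇒ B over [I-1,I-2,II-1,II-2,II-3,III-1,III-2,III-3]: 32 consistent
W/I-1 aff ·: Ww|WW
W/I-2 aff ·: Ww|WW
W/II-1 aff I-1×I-2: Ww|WW
W/II-2 un ·: ww
W/II-3 ? I-1×I-2: ww|Ww|WW
W/III-1 aff II-1×II-2: Ww
W/III-2 ? II-1×II-2: ww|Ww
W/III-3 ? II-1×II-2: ww|Ww
⇒ W over [I-1,I-2,II-1,II-2,II-3,III-1,III-2,III-3]: 36 consistent

II-1 ∈ {Bb WW, Bb Ww}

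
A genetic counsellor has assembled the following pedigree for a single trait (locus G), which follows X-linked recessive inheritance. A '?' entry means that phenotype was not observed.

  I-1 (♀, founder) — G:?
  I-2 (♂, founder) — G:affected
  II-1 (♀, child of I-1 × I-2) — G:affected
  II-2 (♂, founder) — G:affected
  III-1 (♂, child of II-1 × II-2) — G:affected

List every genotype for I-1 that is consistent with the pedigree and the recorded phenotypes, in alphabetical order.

I-1 ∈ {X^GX^g, X^gX^g}

G/I-1 ? ·: X^GX^g|X^gX^g
G/I-2 aff ·: X^gY
G/II-1 aff I-1×I-2: X^gX^g
G/II-2 aff ·: X^gY
G/III-1 aff II-1×II-2: X^gY
⇒ G over [I-1,I-2,II-1,II-2,III-1]: 2 consistent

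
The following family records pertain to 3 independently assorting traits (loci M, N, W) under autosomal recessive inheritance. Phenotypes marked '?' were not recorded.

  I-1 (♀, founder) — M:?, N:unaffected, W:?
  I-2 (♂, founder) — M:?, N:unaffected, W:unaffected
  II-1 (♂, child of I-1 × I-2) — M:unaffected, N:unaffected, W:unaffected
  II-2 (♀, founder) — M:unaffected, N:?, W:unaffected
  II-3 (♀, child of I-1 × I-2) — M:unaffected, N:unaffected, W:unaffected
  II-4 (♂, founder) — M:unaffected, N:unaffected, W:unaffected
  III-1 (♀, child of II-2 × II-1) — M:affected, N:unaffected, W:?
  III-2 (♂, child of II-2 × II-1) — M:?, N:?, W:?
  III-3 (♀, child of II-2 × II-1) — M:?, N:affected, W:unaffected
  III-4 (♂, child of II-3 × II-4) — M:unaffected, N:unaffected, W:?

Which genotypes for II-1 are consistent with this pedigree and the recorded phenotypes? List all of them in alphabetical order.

M/I-1 ? ·: MM|Mm|mm
M/I-2 ? ·: MM|Mm|mm
M/II-1 un I-1×I-2: Mm
M/II-2 un ·: Mm
M/II-3 un I-1×I-2: MM|Mm
M/II-4 un ·: MM|Mm
M/III-1 aff II-2×II-1: mm
M/III-2 ? II-2×II-1: MM|Mm|mm
M/III-3 ? II-2×II-1: MM|Mm|mm
M/III-4 un II-3×II-4: MM|Mm
⇒ M over [I-1,I-2,II-1,II-2,II-3,II-4,III-1,III-2,III-3,III-4]: 333 consistent
N/I-1 un ·: NN|Nn
N/I-2 un ·: NN|Nn
N/II-1 un I-1×I-2: Nn
N/II-2 ? ·: Nn|nn
N/II-3 un I-1×I-2: NN|Nn
N/II-4 un ·: NN|Nn
N/III-1 un II-2×II-1: NN|Nn
N/III-2 ? II-2×II-1: NN|Nn|nn
N/III-3 aff II-2×II-1: nn
N/III-4 un II-3×II-4: NN|Nn
⇒ N over [I-1,I-2,II-1,II-2,II-3,II-4,III-1,III-2,III-3,III-4]: 168 consistent
W/I-1 ? ·: WW|Ww|ww
W/I-2 un ·: WW|Ww
W/II-1 un I-1×I-2: WW|Ww
W/II-2 un ·: WW|Ww
W/II-3 un I-1×I-2: WW|Ww
W/II-4 un ·: WW|Ww
W/III-1 ? II-2×II-1: WW|Ww|ww
W/III-2 ? II-2×II-1: WW|Ww|ww
W/III-3 un II-2×II-1: WW|Ww
W/III-4 ? II-3×II-4: WW|Ww|ww
⇒ W over [I-1,I-2,II-1,II-2,II-3,II-4,III-1,III-2,III-3,III-4]: 1127 consistent

II-1 ∈ {Mm Nn WW, Mm Nn Ww}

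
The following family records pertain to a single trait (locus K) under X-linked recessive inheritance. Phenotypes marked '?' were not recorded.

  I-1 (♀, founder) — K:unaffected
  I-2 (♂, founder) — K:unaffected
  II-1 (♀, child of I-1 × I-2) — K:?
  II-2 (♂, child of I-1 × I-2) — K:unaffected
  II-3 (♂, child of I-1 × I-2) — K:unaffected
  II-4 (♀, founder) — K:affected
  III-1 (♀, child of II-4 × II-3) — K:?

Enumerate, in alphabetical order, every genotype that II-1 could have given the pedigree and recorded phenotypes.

II-1 ∈ {X^KX^K, X^KX^k}

K/I-1 un ·: X^KX^K|X^KX^k
K/I-2 un ·: X^KY
K/II-1 ? I-1×I-2: X^KX^K|X^KX^k
K/II-2 un I-1×I-2: X^KY
K/II-3 un I-1×I-2: X^KY
K/II-4 aff ·: X^kX^k
K/III-1 ? II-4×II-3: X^KX^k
⇒ K over [I-1,I-2,II-1,II-2,II-3,II-4,III-1]: 3 consistent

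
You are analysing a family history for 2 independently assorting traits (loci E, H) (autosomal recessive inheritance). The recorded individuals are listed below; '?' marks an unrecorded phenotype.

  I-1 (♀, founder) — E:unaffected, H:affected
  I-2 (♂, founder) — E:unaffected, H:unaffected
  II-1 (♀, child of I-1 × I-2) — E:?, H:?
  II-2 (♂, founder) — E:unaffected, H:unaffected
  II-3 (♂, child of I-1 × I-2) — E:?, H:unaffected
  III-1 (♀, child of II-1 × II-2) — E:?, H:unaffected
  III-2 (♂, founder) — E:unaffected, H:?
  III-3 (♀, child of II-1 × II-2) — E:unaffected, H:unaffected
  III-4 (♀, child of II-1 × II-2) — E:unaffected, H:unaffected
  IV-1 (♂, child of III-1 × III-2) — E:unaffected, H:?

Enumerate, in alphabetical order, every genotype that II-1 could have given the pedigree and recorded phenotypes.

E/I-1 un ·: EE|Ee
E/I-2 un ·: EE|Ee
E/II-1 ? I-1×I-2: EE|Ee|ee
E/II-2 un ·: EE|Ee
E/II-3 ? I-1×I-2: EE|Ee|ee
E/III-1 ? II-1×II-2: EE|Ee|ee
E/III-2 un ·: EE|Ee
E/III-3 un II-1×II-2: EE|Ee
E/III-4 un II-1×II-2: EE|Ee
E/IV-1 un III-1×III-2: EE|Ee
⇒ E over [I-1,I-2,II-1,II-2,II-3,III-1,III-2,III-3,III-4,IV-1]: 726 consistent
H/I-1 aff ·: hh
H/I-2 un ·: HH|Hh
H/II-1 ? I-1×I-2: Hh|hh
H/II-2 un ·: HH|Hh
H/II-3 un I-1×I-2: Hh
H/III-1 un II-1×II-2: HH|Hh
H/III-2 ? ·: HH|Hh|hh
H/III-3 un II-1×II-2: HH|Hh
H/III-4 un II-1×II-2: HH|Hh
H/IV-1 ? III-1×III-2: HH|Hh|hh
⇒ H over [I-1,I-2,II-1,II-2,II-3,III-1,III-2,III-3,III-4,IV-1]: 190 consistent

II-1 ∈ {EE Hh, EE hh, Ee Hh, Ee hh, ee Hh, ee hh}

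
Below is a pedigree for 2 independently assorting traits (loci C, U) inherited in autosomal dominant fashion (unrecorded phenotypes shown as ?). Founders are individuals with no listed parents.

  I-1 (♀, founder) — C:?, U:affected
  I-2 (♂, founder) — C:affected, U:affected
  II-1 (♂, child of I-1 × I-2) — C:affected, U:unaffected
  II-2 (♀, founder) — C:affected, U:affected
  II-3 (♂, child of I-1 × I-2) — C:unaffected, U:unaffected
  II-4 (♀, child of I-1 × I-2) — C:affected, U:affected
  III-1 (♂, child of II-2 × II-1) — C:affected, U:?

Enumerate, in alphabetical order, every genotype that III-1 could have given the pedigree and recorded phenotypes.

C/I-1 ? ·: cc|Cc
C/I-2 aff ·: Cc
C/II-1 aff I-1×I-2: Cc|CC
C/II-2 aff ·: Cc|CC
C/II-3 un I-1×I-2: cc
C/II-4 aff I-1×I-2: Cc|CC
C/III-1 aff II-2×II-1: Cc|CC
⇒ C over [I-1,I-2,II-1,II-2,II-3,II-4,III-1]: 18 consistent
U/I-1 aff ·: Uu
U/I-2 aff ·: Uu
U/II-1 un I-1×I-2: uu
U/II-2 aff ·: Uu|UU
U/II-3 un I-1×I-2: uu
U/II-4 aff I-1×I-2: Uu|UU
U/III-1 ? II-2×II-1: uu|Uu
⇒ U over [I-1,I-2,II-1,II-2,II-3,II-4,III-1]: 6 consistent

III-1 ∈ {CC Uu, CC uu, Cc Uu, Cc uu}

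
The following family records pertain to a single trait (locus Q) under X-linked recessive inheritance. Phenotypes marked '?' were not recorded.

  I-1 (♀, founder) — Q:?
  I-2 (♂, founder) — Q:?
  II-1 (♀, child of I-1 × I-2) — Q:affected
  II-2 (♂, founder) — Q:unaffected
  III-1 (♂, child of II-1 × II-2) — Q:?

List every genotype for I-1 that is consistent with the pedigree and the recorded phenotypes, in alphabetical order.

Q/I-1 ? ·: X^QX^q|X^qX^q
Q/I-2 ? ·: X^qY
Q/II-1 aff I-1×I-2: X^qX^q
Q/II-2 un ·: X^QY
Q/III-1 ? II-1×II-2: X^qY
⇒ Q over [I-1,I-2,II-1,II-2,III-1]: 2 consistent

I-1 ∈ {X^QX^q, X^qX^q}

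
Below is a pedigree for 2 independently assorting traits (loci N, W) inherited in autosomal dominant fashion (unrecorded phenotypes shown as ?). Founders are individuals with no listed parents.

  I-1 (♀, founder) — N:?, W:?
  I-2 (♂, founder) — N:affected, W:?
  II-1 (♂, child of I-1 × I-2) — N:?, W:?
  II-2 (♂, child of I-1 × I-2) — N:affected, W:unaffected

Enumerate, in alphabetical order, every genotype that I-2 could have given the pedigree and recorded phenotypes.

N/I-1 ? ·: nn|Nn|NN
N/I-2 aff ·: Nn|NN
N/II-1 ? I-1×I-2: nn|Nn|NN
N/II-2 aff I-1×I-2: Nn|NN
⇒ N over [I-1,I-2,II-1,II-2]: 18 consistent
W/I-1 ? ·: ww|Ww
W/I-2 ? ·: ww|Ww
W/II-1 ? I-1×I-2: ww|Ww|WW
W/II-2 un I-1×I-2: ww
⇒ W over [I-1,I-2,II-1,II-2]: 8 consistent

I-2 ∈ {NN Ww, NN ww, Nn Ww, Nn ww}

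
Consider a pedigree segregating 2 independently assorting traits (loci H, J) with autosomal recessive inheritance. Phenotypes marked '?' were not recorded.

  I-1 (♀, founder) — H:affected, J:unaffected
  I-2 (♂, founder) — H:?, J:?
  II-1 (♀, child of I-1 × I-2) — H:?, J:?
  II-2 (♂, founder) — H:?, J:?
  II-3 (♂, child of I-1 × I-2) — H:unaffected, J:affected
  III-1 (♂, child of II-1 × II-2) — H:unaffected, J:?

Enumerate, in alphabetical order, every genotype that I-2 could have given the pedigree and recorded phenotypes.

H/I-1 aff ·: hh
H/I-2 ? ·: HH|Hh
H/II-1 ? I-1×I-2: Hh|hh
H/II-2 ? ·: HH|Hh|hh
H/II-3 un I-1×I-2: Hh
H/III-1 un II-1×II-2: HH|Hh
⇒ H over [I-1,I-2,II-1,II-2,II-3,III-1]: 12 consistent
J/I-1 un ·: Jj
J/I-2 ? ·: Jj|jj
J/II-1 ? I-1×I-2: JJ|Jj|jj
J/II-2 ? ·: JJ|Jj|jj
J/II-3 aff I-1×I-2: jj
J/III-1 ? II-1×II-2: JJ|Jj|jj
⇒ J over [I-1,I-2,II-1,II-2,II-3,III-1]: 26 consistent

I-2 ∈ {HH Jj, HH jj, Hh Jj, Hh jj}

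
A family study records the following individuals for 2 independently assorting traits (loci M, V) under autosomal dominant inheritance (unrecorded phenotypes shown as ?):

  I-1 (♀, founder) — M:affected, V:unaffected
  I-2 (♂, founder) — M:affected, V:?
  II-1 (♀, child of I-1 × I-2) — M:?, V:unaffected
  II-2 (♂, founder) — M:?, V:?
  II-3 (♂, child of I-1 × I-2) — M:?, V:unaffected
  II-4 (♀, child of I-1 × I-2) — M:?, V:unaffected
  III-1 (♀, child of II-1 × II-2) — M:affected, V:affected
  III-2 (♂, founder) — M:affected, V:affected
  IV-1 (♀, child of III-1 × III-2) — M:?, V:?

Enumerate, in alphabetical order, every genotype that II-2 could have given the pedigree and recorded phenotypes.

II-2 ∈ {MM VV, MM Vv, Mm VV, Mm Vv, mm VV, mm Vv}

M/I-1 aff ·: Mm|MM
M/I-2 aff ·: Mm|MM
M/II-1 ? I-1×I-2: mm|Mm|MM
M/II-2 ? ·: mm|Mm|MM
M/II-3 ? I-1×I-2: mm|Mm|MM
M/II-4 ? I-1×I-2: mm|Mm|MM
M/III-1 aff II-1×II-2: Mm|MM
M/III-2 aff ·: Mm|MM
M/IV-1 ? III-1×III-2: mm|Mm|MM
⇒ M over [I-1,I-2,II-1,II-2,II-3,II-4,III-1,III-2,IV-1]: 735 consistent
V/I-1 un ·: vv
V/I-2 ? ·: vv|Vv
V/II-1 un I-1×I-2: vv
V/II-2 ? ·: Vv|VV
V/II-3 un I-1×I-2: vv
V/II-4 un I-1×I-2: vv
V/III-1 aff II-1×II-2: Vv
V/III-2 aff ·: Vv|VV
V/IV-1 ? III-1×III-2: vv|Vv|VV
⇒ V over [I-1,I-2,II-1,II-2,II-3,II-4,III-1,III-2,IV-1]: 20 consistent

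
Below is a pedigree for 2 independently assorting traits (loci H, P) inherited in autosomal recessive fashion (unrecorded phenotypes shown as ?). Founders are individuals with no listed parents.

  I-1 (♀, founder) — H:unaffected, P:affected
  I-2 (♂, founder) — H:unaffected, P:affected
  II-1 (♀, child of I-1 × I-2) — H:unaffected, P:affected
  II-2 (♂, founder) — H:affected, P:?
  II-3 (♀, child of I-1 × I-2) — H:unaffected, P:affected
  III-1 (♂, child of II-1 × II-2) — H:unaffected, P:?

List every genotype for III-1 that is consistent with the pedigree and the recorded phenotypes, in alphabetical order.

H/I-1 un ·: HH|Hh
H/I-2 un ·: HH|Hh
H/II-1 un I-1×I-2: HH|Hh
H/II-2 aff ·: hh
H/II-3 un I-1×I-2: HH|Hh
H/III-1 un II-1×II-2: Hh
⇒ H over [I-1,I-2,II-1,II-2,II-3,III-1]: 13 consistent
P/I-1 aff ·: pp
P/I-2 aff ·: pp
P/II-1 aff I-1×I-2: pp
P/II-2 ? ·: PP|Pp|pp
P/II-3 aff I-1×I-2: pp
P/III-1 ? II-1×II-2: Pp|pp
⇒ P over [I-1,I-2,II-1,II-2,II-3,III-1]: 4 consistent

III-1 ∈ {Hh Pp, Hh pp}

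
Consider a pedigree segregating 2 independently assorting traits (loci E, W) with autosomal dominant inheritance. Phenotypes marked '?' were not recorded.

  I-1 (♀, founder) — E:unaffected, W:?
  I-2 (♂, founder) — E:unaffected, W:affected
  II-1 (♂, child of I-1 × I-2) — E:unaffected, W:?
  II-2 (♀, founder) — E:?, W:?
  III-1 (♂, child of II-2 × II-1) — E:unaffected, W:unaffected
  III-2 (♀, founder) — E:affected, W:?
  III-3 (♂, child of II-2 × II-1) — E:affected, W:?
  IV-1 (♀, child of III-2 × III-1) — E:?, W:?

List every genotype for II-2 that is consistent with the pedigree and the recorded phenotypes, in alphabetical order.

II-2 ∈ {Ee Ww, Ee ww}

E/I-1 un ·: ee
E/I-2 un ·: ee
E/II-1 un I-1×I-2: ee
E/II-2 ? ·: Ee
E/III-1 un II-2×II-1: ee
E/III-2 aff ·: Ee|EE
E/III-3 aff II-2×II-1: Ee
E/IV-1 ? III-2×III-1: ee|Ee
⇒ E over [I-1,I-2,II-1,II-2,III-1,III-2,III-3,IV-1]: 3 consistent
W/I-1 ? ·: ww|Ww|WW
W/I-2 aff ·: Ww|WW
W/II-1 ? I-1×I-2: ww|Ww
W/II-2 ? ·: ww|Ww
W/III-1 un II-2×II-1: ww
W/III-2 ? ·: ww|Ww|WW
W/III-3 ? II-2×II-1: ww|Ww|WW
W/IV-1 ? III-2×III-1: ww|Ww
⇒ W over [I-1,I-2,II-1,II-2,III-1,III-2,III-3,IV-1]: 124 consistent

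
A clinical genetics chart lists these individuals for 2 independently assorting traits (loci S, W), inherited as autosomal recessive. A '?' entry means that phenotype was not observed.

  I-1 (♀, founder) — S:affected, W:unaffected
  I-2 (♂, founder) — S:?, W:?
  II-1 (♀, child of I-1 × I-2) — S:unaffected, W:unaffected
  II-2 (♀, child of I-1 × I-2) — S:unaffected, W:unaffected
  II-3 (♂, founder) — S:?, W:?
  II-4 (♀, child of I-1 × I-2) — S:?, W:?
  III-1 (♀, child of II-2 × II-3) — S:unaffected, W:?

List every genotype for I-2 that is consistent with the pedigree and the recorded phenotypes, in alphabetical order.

I-2 ∈ {SS WW, SS Ww, SS ww, Ss WW, Ss Ww, Ss ww}

S/I-1 aff ·: ss
S/I-2 ? ·: SS|Ss
S/II-1 un I-1×I-2: Ss
S/II-2 un I-1×I-2: Ss
S/II-3 ? ·: SS|Ss|ss
S/II-4 ? I-1×I-2: Ss|ss
S/III-1 un II-2×II-3: SS|Ss
⇒ S over [I-1,I-2,II-1,II-2,II-3,II-4,III-1]: 15 consistent
W/I-1 un ·: WW|Ww
W/I-2 ? ·: WW|Ww|ww
W/II-1 un I-1×I-2: WW|Ww
W/II-2 un I-1×I-2: WW|Ww
W/II-3 ? ·: WW|Ww|ww
W/II-4 ? I-1×I-2: WW|Ww|ww
W/III-1 ? II-2×II-3: WW|Ww|ww
⇒ W over [I-1,I-2,II-1,II-2,II-3,II-4,III-1]: 179 consistent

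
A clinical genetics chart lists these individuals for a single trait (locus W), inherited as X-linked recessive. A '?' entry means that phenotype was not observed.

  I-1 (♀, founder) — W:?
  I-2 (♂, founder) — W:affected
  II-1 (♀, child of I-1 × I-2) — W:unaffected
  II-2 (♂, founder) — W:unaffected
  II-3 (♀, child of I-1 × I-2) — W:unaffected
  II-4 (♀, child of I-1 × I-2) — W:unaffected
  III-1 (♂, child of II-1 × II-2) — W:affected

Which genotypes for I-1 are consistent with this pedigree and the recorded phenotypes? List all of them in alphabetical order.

I-1 ∈ {X^WX^W, X^WX^w}

W/I-1 ? ·: X^WX^W|X^WX^w
W/I-2 aff ·: X^wY
W/II-1 un I-1×I-2: X^WX^w
W/II-2 un ·: X^WY
W/II-3 un I-1×I-2: X^WX^w
W/II-4 un I-1×I-2: X^WX^w
W/III-1 aff II-1×II-2: X^wY
⇒ W over [I-1,I-2,II-1,II-2,II-3,II-4,III-1]: 2 consistent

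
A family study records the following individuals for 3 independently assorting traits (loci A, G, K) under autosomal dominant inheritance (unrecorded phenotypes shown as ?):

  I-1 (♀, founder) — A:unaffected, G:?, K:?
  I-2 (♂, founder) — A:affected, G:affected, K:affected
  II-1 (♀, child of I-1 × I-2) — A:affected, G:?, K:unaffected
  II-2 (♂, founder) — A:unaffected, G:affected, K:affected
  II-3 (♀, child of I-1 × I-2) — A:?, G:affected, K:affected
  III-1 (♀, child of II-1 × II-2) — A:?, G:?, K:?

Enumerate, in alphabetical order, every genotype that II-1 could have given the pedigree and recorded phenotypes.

II-1 ∈ {Aa GG kk, Aa Gg kk, Aa gg kk}

A/I-1 un ·: aa
A/I-2 aff ·: Aa|AA
A/II-1 aff I-1×I-2: Aa
A/II-2 un ·: aa
A/II-3 ? I-1×I-2: aa|Aa
A/III-1 ? II-1×II-2: aa|Aa
⇒ A over [I-1,I-2,II-1,II-2,II-3,III-1]: 6 consistent
G/I-1 ? ·: gg|Gg|GG
G/I-2 aff ·: Gg|GG
G/II-1 ? I-1×I-2: gg|Gg|GG
G/II-2 aff ·: Gg|GG
G/II-3 aff I-1×I-2: Gg|GG
G/III-1 ? II-1×II-2: gg|Gg|GG
⇒ G over [I-1,I-2,II-1,II-2,II-3,III-1]: 70 consistent
K/I-1 ? ·: kk|Kk
K/I-2 aff ·: Kk
K/II-1 un I-1×I-2: kk
K/II-2 aff ·: Kk|KK
K/II-3 aff I-1×I-2: Kk|KK
K/III-1 ? II-1×II-2: kk|Kk
⇒ K over [I-1,I-2,II-1,II-2,II-3,III-1]: 9 consistent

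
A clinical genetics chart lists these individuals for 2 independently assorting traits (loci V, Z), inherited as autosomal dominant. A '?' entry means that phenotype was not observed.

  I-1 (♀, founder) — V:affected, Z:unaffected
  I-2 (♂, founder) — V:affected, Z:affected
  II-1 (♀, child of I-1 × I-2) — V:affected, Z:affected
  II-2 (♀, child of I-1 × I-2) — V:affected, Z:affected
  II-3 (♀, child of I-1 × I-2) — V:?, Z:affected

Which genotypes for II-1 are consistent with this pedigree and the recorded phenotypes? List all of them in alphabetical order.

V/I-1 aff ·: Vv|VV
V/I-2 aff ·: Vv|VV
V/II-1 aff I-1×I-2: Vv|VV
V/II-2 aff I-1×I-2: Vv|VV
V/II-3 ? I-1×I-2: vv|Vv|VV
⇒ V over [I-1,I-2,II-1,II-2,II-3]: 29 consistent
Z/I-1 un ·: zz
Z/I-2 aff ·: Zz|ZZ
Z/II-1 aff I-1×I-2: Zz
Z/II-2 aff I-1×I-2: Zz
Z/II-3 aff I-1×I-2: Zz
⇒ Z over [I-1,I-2,II-1,II-2,II-3]: 2 consistent

II-1 ∈ {VV Zz, Vv Zz}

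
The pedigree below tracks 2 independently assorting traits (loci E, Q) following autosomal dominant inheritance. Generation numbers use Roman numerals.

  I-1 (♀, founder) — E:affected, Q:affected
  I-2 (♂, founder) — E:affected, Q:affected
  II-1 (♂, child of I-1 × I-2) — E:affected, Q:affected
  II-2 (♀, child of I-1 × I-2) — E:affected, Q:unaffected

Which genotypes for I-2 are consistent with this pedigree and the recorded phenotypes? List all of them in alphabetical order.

I-2 ∈ {EE Qq, Ee Qq}

E/I-1 aff ·: Ee|EE
E/I-2 aff ·: Ee|EE
E/II-1 aff I-1×I-2: Ee|EE
E/II-2 aff I-1×I-2: Ee|EE
⇒ E over [I-1,I-2,II-1,II-2]: 13 consistent
Q/I-1 aff ·: Qq
Q/I-2 aff ·: Qq
Q/II-1 aff I-1×I-2: Qq|QQ
Q/II-2 un I-1×I-2: qq
⇒ Q over [I-1,I-2,II-1,II-2]: 2 consistent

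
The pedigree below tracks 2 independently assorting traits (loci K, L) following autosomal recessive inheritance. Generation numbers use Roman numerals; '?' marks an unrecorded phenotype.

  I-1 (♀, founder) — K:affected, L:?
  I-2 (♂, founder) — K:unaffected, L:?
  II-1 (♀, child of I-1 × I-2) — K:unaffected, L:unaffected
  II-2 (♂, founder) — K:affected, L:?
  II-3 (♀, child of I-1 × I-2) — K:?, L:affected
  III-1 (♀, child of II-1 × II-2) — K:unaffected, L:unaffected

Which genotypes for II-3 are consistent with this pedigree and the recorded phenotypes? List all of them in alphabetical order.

II-3 ∈ {Kk ll, kk ll}

K/I-1 aff ·: kk
K/I-2 un ·: KK|Kk
K/II-1 un I-1×I-2: Kk
K/II-2 aff ·: kk
K/II-3 ? I-1×I-2: Kk|kk
K/III-1 un II-1×II-2: Kk
⇒ K over [I-1,I-2,II-1,II-2,II-3,III-1]: 3 consistent
L/I-1 ? ·: Ll|ll
L/I-2 ? ·: Ll|ll
L/II-1 un I-1×I-2: LL|Ll
L/II-2 ? ·: LL|Ll|ll
L/II-3 aff I-1×I-2: ll
L/III-1 un II-1×II-2: LL|Ll
⇒ L over [I-1,I-2,II-1,II-2,II-3,III-1]: 19 consistent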